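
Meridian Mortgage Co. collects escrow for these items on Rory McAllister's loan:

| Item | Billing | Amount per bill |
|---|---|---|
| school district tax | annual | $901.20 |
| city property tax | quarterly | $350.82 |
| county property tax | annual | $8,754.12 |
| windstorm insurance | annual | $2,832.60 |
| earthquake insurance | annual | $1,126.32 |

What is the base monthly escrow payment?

$1,251.46

School district tax = $901.20 per year
City property tax = $350.82 × 4 = $1,403.28 per year
County property tax = $8,754.12 per year
Windstorm insurance = $2,832.60 per year
Earthquake insurance = $1,126.32 per year
Yearly total = $901.20 + $1,403.28 + $8,754.12 + $2,832.60 + $1,126.32 = $15,017.52
Base monthly escrow = $15,017.52 / 12 = $1,251.46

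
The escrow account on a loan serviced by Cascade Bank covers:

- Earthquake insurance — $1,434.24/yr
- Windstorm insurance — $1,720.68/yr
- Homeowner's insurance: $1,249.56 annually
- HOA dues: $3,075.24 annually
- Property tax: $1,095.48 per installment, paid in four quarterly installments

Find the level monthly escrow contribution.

Earthquake insurance — $1,434.24 per year
Windstorm insurance — $1,720.68 per year
Homeowner's insurance — $1,249.56 per year
HOA dues — $3,075.24 per year
Property tax — $1,095.48 × 4 = $4,381.92 per year
Total annual escrow = $1,434.24 + $1,720.68 + $1,249.56 + $3,075.24 + $4,381.92 = $11,861.64
Monthly = $11,861.64 ÷ 12 = $988.47

$988.47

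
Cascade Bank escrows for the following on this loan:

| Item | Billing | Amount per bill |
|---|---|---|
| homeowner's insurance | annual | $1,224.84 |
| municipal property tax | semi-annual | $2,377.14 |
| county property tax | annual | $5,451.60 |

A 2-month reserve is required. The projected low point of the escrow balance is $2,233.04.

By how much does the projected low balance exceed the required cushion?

Homeowner's insurance: $1,224.84/yr
Municipal property tax: $2,377.14 × 2 = $4,754.28/yr
County property tax: $5,451.60/yr
Total annual escrow = $1,224.84 + $4,754.28 + $5,451.60 = $11,430.72
Per month = $11,430.72 / 12 = $952.56
Required reserve = 2 × $952.56 = $1,905.12
Surplus = $2,233.04 − $1,905.12 = $327.92

$327.92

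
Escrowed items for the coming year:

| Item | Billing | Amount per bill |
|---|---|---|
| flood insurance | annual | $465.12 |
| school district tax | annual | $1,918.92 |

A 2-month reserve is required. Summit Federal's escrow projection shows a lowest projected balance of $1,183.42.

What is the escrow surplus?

$786.08

Flood insurance: $465.12 annually
School district tax: $1,918.92 annually
Combined annual = $2,384.04
Base monthly escrow = $2,384.04 ÷ 12 = $198.67
Cushion = 2 × $198.67 = $397.34
Excess over cushion: $1,183.42 − $397.34 = $786.08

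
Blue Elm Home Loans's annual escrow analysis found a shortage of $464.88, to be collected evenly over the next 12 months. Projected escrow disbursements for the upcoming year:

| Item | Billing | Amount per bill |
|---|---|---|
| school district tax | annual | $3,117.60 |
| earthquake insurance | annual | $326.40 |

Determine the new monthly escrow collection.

School district tax — $3,117.60 per year
Earthquake insurance — $326.40 per year
Yearly total = $3,117.60 + $326.40 = $3,444.00
Monthly = $3,444.00 ÷ 12 = $287.00
Shortage spread = $464.88 ÷ 12 = $38.74/mo
New monthly escrow = $287.00 + $38.74 = $325.74

$325.74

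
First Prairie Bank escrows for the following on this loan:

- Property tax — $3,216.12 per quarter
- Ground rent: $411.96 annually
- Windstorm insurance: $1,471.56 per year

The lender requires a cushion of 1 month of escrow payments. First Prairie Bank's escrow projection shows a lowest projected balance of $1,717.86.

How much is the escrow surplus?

$488.86

Property tax — $3,216.12 × 4 = $12,864.48 annually
Ground rent — $411.96 annually
Windstorm insurance — $1,471.56 annually
Annual escrow total = $12,864.48 + $411.96 + $1,471.56 = $14,748.00
Per month = $14,748.00 ÷ 12 = $1,229.00
Required reserve = 1 × $1,229.00 = $1,229.00
Excess over cushion: $1,717.86 − $1,229.00 = $488.86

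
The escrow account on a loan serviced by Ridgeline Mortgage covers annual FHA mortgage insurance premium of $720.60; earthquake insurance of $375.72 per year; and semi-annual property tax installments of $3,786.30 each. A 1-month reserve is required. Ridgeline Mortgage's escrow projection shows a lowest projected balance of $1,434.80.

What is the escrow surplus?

FHA mortgage insurance premium: $720.60
Earthquake insurance: $375.72
Property tax: $3,786.30 × 2 = $7,572.60
Annual escrow total = $8,668.92
Monthly = $8,668.92 ÷ 12 = $722.41
Required cushion = 1 × $722.41 = $722.41
Excess over cushion: $1,434.80 − $722.41 = $712.39

$712.39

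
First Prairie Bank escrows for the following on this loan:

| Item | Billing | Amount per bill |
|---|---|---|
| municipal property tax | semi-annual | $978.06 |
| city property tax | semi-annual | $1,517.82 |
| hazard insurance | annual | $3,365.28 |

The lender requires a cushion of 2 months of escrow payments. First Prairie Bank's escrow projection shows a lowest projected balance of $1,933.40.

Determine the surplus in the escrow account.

Municipal property tax — $978.06 × 2 = $1,956.12 per year
City property tax — $1,517.82 × 2 = $3,035.64 per year
Hazard insurance — $3,365.28 per year
Annual escrow total = $1,956.12 + $3,035.64 + $3,365.28 = $8,357.04
Base monthly escrow = $8,357.04 / 12 = $696.42
Required cushion = 2 × $696.42 = $1,392.84
Surplus = $1,933.40 − $1,392.84 = $540.56

$540.56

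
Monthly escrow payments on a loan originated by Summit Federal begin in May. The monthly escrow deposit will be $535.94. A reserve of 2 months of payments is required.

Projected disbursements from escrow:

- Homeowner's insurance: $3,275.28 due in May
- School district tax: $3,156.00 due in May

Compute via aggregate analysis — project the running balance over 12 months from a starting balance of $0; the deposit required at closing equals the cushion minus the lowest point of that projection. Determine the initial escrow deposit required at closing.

$6,967.22

Cushion = 2 × $535.94 = $1,071.88
Trial balance (start $0, +$535.94 each month, − disbursements):
  May: +$535.94 − $6,431.28 → -$5,895.34
  Jun: +$535.94 → -$5,359.40
  Jul: +$535.94 → -$4,823.46
  Aug: +$535.94 → -$4,287.52
  Sep: +$535.94 → -$3,751.58
  Oct: +$535.94 → -$3,215.64
  Nov: +$535.94 → -$2,679.70
  Dec: +$535.94 → -$2,143.76
  Jan: +$535.94 → -$1,607.82
  Feb: +$535.94 → -$1,071.88
  Mar: +$535.94 → -$535.94
  Apr: +$535.94 → $0.00
Lowest trial balance = -$5,895.34 (May)
Initial deposit = cushion − low point = $1,071.88 − (-$5,895.34) = $6,967.22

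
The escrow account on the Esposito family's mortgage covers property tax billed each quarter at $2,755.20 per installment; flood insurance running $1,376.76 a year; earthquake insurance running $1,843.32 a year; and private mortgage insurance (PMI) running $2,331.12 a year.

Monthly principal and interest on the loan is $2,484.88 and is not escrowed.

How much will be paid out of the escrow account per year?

$16,572.00

Property tax — $2,755.20 × 4 = $11,020.80/yr
Flood insurance — $1,376.76/yr
Earthquake insurance — $1,843.32/yr
Private mortgage insurance (PMI) — $2,331.12/yr
Annual escrow total = $16,572.00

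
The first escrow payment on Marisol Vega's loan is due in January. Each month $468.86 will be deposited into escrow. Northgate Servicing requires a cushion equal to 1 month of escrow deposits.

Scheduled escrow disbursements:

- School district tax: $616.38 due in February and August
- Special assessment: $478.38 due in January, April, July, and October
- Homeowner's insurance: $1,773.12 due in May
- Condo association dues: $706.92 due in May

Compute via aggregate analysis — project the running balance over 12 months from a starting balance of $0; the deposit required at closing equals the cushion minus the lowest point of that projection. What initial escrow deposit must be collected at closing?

Cushion = 1 × $468.86 = $468.86
Trial balance (start $0, +$468.86 each month, − disbursements):
  Jan: +$468.86 − $478.38 → -$9.52
  Feb: +$468.86 − $616.38 → -$157.04
  Mar: +$468.86 → $311.82
  Apr: +$468.86 − $478.38 → $302.30
  May: +$468.86 − $2,480.04 → -$1,708.88
  Jun: +$468.86 → -$1,240.02
  Jul: +$468.86 − $478.38 → -$1,249.54
  Aug: +$468.86 − $616.38 → -$1,397.06
  Sep: +$468.86 → -$928.20
  Oct: +$468.86 − $478.38 → -$937.72
  Nov: +$468.86 → -$468.86
  Dec: +$468.86 → $0.00
Lowest trial balance = -$1,708.88 (May)
Initial deposit = cushion − low point = $468.86 − (-$1,708.88) = $2,177.74

$2,177.74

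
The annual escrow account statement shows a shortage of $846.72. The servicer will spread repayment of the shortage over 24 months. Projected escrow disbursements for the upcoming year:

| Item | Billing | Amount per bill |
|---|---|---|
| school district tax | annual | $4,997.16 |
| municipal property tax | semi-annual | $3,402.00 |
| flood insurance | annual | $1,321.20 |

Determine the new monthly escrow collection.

School district tax — $4,997.16/yr
Municipal property tax — $3,402.00 × 2 = $6,804.00/yr
Flood insurance — $1,321.20/yr
Combined annual = $13,122.36
Base monthly escrow = $13,122.36 ÷ 12 = $1,093.53
Shortage spread = $846.72 ÷ 24 = $35.28/mo
Adjusted monthly = $1,093.53 + $35.28 = $1,128.81

$1,128.81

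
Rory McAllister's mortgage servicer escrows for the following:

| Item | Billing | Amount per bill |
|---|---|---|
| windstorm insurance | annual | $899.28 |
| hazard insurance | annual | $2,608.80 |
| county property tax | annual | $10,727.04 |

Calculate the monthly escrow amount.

Windstorm insurance = $899.28 annually
Hazard insurance = $2,608.80 annually
County property tax = $10,727.04 annually
Total annual escrow = $14,235.12
Base monthly escrow = $14,235.12 ÷ 12 = $1,186.26

$1,186.26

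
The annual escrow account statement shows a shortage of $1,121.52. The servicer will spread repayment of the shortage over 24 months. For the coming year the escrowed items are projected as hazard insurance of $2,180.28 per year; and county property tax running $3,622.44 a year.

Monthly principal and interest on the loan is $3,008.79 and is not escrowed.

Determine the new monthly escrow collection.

Hazard insurance = $2,180.28 annually
County property tax = $3,622.44 annually
Yearly total = $5,802.72
Base monthly escrow = $5,802.72 / 12 = $483.56
Shortage per month = $1,121.52 ÷ 24 = $46.73
New monthly escrow = $483.56 + $46.73 = $530.29

$530.29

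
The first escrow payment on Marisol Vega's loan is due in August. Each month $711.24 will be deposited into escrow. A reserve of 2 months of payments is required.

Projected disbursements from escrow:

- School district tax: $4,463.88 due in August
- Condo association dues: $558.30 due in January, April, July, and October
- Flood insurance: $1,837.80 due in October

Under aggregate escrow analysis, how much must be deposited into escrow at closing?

Cushion = 2 × $711.24 = $1,422.48
Trial balance (start $0, +$711.24 each month, − disbursements):
  Aug: +$711.24 − $4,463.88 → -$3,752.64
  Sep: +$711.24 → -$3,041.40
  Oct: +$711.24 − $2,396.10 → -$4,726.26
  Nov: +$711.24 → -$4,015.02
  Dec: +$711.24 → -$3,303.78
  Jan: +$711.24 − $558.30 → -$3,150.84
  Feb: +$711.24 → -$2,439.60
  Mar: +$711.24 → -$1,728.36
  Apr: +$711.24 − $558.30 → -$1,575.42
  May: +$711.24 → -$864.18
  Jun: +$711.24 → -$152.94
  Jul: +$711.24 − $558.30 → $0.00
Lowest trial balance = -$4,726.26 (Oct)
Initial deposit = cushion − low point = $1,422.48 − (-$4,726.26) = $6,148.74

$6,148.74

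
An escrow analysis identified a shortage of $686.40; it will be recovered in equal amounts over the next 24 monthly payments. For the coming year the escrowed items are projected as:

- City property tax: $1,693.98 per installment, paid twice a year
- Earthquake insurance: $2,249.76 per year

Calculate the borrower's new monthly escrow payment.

$498.41

City property tax: $1,693.98 × 2 = $3,387.96 per year
Earthquake insurance: $2,249.76 per year
Combined annual = $5,637.72
Monthly escrow = $5,637.72 ÷ 12 = $469.81
Shortage spread = $686.40 ÷ 24 = $28.60/mo
Adjusted monthly = $469.81 + $28.60 = $498.41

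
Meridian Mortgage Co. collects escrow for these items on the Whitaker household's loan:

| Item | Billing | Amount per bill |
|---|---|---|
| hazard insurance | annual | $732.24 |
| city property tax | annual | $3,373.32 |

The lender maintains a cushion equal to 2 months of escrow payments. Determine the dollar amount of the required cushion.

Hazard insurance — $732.24/yr
City property tax — $3,373.32/yr
Annual escrow total = $732.24 + $3,373.32 = $4,105.56
Base monthly escrow = $4,105.56 / 12 = $342.13
Required cushion = 2 × $342.13 = $684.26

$684.26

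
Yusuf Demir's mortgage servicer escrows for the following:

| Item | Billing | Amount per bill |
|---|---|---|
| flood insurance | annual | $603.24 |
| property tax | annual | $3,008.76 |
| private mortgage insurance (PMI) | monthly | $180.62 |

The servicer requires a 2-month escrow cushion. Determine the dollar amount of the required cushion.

Flood insurance = $603.24 annually
Property tax = $3,008.76 annually
Private mortgage insurance (PMI) = $180.62 × 12 = $2,167.44 annually
Annual escrow total = $603.24 + $3,008.76 + $2,167.44 = $5,779.44
Monthly = $5,779.44 ÷ 12 = $481.62
Cushion = 2 × $481.62 = $963.24

$963.24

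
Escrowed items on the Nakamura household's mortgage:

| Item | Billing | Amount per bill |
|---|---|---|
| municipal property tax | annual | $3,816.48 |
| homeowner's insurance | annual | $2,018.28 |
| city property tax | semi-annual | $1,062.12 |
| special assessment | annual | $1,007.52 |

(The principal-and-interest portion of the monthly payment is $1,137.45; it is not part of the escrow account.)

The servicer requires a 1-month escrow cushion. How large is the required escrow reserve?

Municipal property tax — $3,816.48/yr
Homeowner's insurance — $2,018.28/yr
City property tax — $1,062.12 × 2 = $2,124.24/yr
Special assessment — $1,007.52/yr
Yearly total = $3,816.48 + $2,018.28 + $2,124.24 + $1,007.52 = $8,966.52
Base monthly escrow = $8,966.52 ÷ 12 = $747.21
Required cushion = 1 × $747.21 = $747.21

$747.21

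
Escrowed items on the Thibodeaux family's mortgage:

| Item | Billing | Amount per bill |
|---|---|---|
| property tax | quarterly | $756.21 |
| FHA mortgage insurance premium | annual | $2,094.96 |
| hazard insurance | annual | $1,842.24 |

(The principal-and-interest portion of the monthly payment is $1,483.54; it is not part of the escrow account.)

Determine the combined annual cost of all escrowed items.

Property tax: $756.21 × 4 = $3,024.84 annually
FHA mortgage insurance premium: $2,094.96 annually
Hazard insurance: $1,842.24 annually
Total per year = $3,024.84 + $2,094.96 + $1,842.24 = $6,962.04

$6,962.04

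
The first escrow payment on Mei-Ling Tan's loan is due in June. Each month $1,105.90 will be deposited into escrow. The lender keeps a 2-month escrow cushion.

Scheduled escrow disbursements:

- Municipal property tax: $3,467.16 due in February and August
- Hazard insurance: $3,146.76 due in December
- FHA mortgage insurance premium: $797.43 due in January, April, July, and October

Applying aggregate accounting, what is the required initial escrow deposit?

$4,732.07

Cushion = 2 × $1,105.90 = $2,211.80
Trial balance (start $0, +$1,105.90 each month, − disbursements):
  Jun: +$1,105.90 → $1,105.90
  Jul: +$1,105.90 − $797.43 → $1,414.37
  Aug: +$1,105.90 − $3,467.16 → -$946.89
  Sep: +$1,105.90 → $159.01
  Oct: +$1,105.90 − $797.43 → $467.48
  Nov: +$1,105.90 → $1,573.38
  Dec: +$1,105.90 − $3,146.76 → -$467.48
  Jan: +$1,105.90 − $797.43 → -$159.01
  Feb: +$1,105.90 − $3,467.16 → -$2,520.27
  Mar: +$1,105.90 → -$1,414.37
  Apr: +$1,105.90 − $797.43 → -$1,105.90
  May: +$1,105.90 → $0.00
Lowest trial balance = -$2,520.27 (Feb)
Initial deposit = cushion − low point = $2,211.80 − (-$2,520.27) = $4,732.07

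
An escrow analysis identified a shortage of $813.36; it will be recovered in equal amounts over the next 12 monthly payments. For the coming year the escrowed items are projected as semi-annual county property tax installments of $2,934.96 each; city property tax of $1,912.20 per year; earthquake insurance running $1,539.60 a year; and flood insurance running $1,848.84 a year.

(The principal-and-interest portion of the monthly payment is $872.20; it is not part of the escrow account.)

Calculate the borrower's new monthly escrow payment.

County property tax: $2,934.96 × 2 = $5,869.92 annually
City property tax: $1,912.20 annually
Earthquake insurance: $1,539.60 annually
Flood insurance: $1,848.84 annually
Yearly total = $11,170.56
Monthly = $11,170.56 ÷ 12 = $930.88
Shortage per month = $813.36 / 12 = $67.78
Adjusted monthly = $930.88 + $67.78 = $998.66

$998.66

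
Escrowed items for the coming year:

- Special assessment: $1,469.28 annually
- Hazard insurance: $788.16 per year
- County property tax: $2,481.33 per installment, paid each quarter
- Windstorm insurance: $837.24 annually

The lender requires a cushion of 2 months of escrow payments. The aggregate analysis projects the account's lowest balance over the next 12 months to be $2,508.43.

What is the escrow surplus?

$338.43

Special assessment — $1,469.28
Hazard insurance — $788.16
County property tax — $2,481.33 × 4 = $9,925.32
Windstorm insurance — $837.24
Yearly total = $13,020.00
Per month = $13,020.00 ÷ 12 = $1,085.00
Cushion = 2 × $1,085.00 = $2,170.00
Excess over cushion: $2,508.43 − $2,170.00 = $338.43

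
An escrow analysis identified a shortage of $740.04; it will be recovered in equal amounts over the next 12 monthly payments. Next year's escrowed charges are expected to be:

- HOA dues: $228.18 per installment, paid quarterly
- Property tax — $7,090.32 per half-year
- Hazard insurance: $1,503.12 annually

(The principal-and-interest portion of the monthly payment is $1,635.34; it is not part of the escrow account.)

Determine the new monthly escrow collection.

HOA dues: $228.18 × 4 = $912.72 per year
Property tax: $7,090.32 × 2 = $14,180.64 per year
Hazard insurance: $1,503.12 per year
Combined annual = $16,596.48
Per month = $16,596.48 / 12 = $1,383.04
Shortage spread = $740.04 / 12 = $61.67/mo
New monthly escrow = $1,383.04 + $61.67 = $1,444.71

$1,444.71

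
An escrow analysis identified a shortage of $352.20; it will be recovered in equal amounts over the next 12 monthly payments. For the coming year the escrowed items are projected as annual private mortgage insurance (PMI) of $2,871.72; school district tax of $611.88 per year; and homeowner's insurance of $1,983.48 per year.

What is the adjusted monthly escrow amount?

$484.94

Private mortgage insurance (PMI) = $2,871.72
School district tax = $611.88
Homeowner's insurance = $1,983.48
Total per year = $2,871.72 + $611.88 + $1,983.48 = $5,467.08
Base monthly escrow = $5,467.08 / 12 = $455.59
Shortage per month = $352.20 ÷ 12 = $29.35
New monthly escrow = $455.59 + $29.35 = $484.94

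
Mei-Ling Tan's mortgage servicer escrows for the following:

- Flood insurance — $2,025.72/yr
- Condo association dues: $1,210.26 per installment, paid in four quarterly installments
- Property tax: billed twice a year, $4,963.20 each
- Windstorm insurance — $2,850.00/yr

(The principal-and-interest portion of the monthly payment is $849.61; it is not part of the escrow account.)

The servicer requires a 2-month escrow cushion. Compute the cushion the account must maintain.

$3,273.86

Flood insurance: $2,025.72 per year
Condo association dues: $1,210.26 × 4 = $4,841.04 per year
Property tax: $4,963.20 × 2 = $9,926.40 per year
Windstorm insurance: $2,850.00 per year
Combined annual = $2,025.72 + $4,841.04 + $9,926.40 + $2,850.00 = $19,643.16
Monthly escrow = $19,643.16 ÷ 12 = $1,636.93
Reserve = 2 × $1,636.93 = $3,273.86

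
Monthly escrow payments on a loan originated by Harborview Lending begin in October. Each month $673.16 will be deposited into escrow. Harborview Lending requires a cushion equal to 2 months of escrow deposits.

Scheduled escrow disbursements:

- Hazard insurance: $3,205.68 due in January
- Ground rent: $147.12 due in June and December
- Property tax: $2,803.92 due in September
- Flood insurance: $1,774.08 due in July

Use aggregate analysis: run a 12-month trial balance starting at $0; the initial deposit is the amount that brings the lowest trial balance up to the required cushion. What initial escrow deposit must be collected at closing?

$2,006.48

Cushion = 2 × $673.16 = $1,346.32
Trial balance (start $0, +$673.16 each month, − disbursements):
  Oct: +$673.16 → $673.16
  Nov: +$673.16 → $1,346.32
  Dec: +$673.16 − $147.12 → $1,872.36
  Jan: +$673.16 − $3,205.68 → -$660.16
  Feb: +$673.16 → $13.00
  Mar: +$673.16 → $686.16
  Apr: +$673.16 → $1,359.32
  May: +$673.16 → $2,032.48
  Jun: +$673.16 − $147.12 → $2,558.52
  Jul: +$673.16 − $1,774.08 → $1,457.60
  Aug: +$673.16 → $2,130.76
  Sep: +$673.16 − $2,803.92 → $0.00
Lowest trial balance = -$660.16 (Jan)
Initial deposit = cushion − low point = $1,346.32 − (-$660.16) = $2,006.48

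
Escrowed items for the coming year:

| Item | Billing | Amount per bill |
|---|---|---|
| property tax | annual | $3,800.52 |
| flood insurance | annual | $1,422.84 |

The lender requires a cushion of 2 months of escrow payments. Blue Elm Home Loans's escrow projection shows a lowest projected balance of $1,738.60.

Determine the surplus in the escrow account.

Property tax: $3,800.52/yr
Flood insurance: $1,422.84/yr
Combined annual = $3,800.52 + $1,422.84 = $5,223.36
Monthly escrow = $5,223.36 ÷ 12 = $435.28
Required cushion = 2 × $435.28 = $870.56
Surplus = $1,738.60 − $870.56 = $868.04

$868.04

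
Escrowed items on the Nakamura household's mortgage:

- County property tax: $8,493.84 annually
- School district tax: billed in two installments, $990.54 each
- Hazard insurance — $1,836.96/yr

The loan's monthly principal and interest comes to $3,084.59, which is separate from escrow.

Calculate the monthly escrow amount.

County property tax: $8,493.84
School district tax: $990.54 × 2 = $1,981.08
Hazard insurance: $1,836.96
Combined annual = $12,311.88
Monthly escrow = $12,311.88 ÷ 12 = $1,025.99

$1,025.99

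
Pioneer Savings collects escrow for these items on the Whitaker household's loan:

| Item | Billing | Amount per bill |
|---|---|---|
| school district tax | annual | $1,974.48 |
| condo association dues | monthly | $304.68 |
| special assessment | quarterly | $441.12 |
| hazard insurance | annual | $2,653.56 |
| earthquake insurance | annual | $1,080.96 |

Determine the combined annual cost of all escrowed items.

School district tax = $1,974.48 per year
Condo association dues = $304.68 × 12 = $3,656.16 per year
Special assessment = $441.12 × 4 = $1,764.48 per year
Hazard insurance = $2,653.56 per year
Earthquake insurance = $1,080.96 per year
Yearly total = $1,974.48 + $3,656.16 + $1,764.48 + $2,653.56 + $1,080.96 = $11,129.64

$11,129.64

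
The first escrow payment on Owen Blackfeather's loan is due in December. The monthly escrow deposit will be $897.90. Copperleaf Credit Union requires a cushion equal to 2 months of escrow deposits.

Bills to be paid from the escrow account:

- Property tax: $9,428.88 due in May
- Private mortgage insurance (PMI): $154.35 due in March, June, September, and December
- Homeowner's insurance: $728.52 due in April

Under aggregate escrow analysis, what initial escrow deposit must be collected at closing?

Cushion = 2 × $897.90 = $1,795.80
Trial balance (start $0, +$897.90 each month, − disbursements):
  Dec: +$897.90 − $154.35 → $743.55
  Jan: +$897.90 → $1,641.45
  Feb: +$897.90 → $2,539.35
  Mar: +$897.90 − $154.35 → $3,282.90
  Apr: +$897.90 − $728.52 → $3,452.28
  May: +$897.90 − $9,428.88 → -$5,078.70
  Jun: +$897.90 − $154.35 → -$4,335.15
  Jul: +$897.90 → -$3,437.25
  Aug: +$897.90 → -$2,539.35
  Sep: +$897.90 − $154.35 → -$1,795.80
  Oct: +$897.90 → -$897.90
  Nov: +$897.90 → $0.00
Lowest trial balance = -$5,078.70 (May)
Initial deposit = cushion − low point = $1,795.80 − (-$5,078.70) = $6,874.50

$6,874.50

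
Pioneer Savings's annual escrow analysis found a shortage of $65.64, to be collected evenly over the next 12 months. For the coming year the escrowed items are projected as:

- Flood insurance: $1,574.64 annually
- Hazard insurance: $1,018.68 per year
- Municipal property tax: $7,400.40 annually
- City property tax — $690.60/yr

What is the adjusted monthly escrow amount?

Flood insurance = $1,574.64/yr
Hazard insurance = $1,018.68/yr
Municipal property tax = $7,400.40/yr
City property tax = $690.60/yr
Combined annual = $1,574.64 + $1,018.68 + $7,400.40 + $690.60 = $10,684.32
Base monthly escrow = $10,684.32 ÷ 12 = $890.36
Shortage spread = $65.64 ÷ 12 = $5.47/mo
Adjusted monthly = $890.36 + $5.47 = $895.83

$895.83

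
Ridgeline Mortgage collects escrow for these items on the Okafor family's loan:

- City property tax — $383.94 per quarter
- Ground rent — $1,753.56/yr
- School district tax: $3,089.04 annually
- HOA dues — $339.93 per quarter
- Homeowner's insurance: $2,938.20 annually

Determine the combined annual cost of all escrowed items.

City property tax — $383.94 × 4 = $1,535.76 annually
Ground rent — $1,753.56 annually
School district tax — $3,089.04 annually
HOA dues — $339.93 × 4 = $1,359.72 annually
Homeowner's insurance — $2,938.20 annually
Annual escrow total = $10,676.28

$10,676.28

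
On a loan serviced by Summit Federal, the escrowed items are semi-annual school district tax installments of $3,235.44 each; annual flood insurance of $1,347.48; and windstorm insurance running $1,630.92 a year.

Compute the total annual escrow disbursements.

School district tax = $3,235.44 × 2 = $6,470.88/yr
Flood insurance = $1,347.48/yr
Windstorm insurance = $1,630.92/yr
Combined annual = $6,470.88 + $1,347.48 + $1,630.92 = $9,449.28

$9,449.28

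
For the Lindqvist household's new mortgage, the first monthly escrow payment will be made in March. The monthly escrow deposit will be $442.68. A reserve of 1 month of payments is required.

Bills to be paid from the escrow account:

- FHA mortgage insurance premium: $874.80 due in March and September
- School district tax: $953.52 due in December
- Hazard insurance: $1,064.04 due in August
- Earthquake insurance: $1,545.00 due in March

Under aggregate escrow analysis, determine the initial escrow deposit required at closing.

$2,419.80

Cushion = 1 × $442.68 = $442.68
Trial balance (start $0, +$442.68 each month, − disbursements):
  Mar: +$442.68 − $2,419.80 → -$1,977.12
  Apr: +$442.68 → -$1,534.44
  May: +$442.68 → -$1,091.76
  Jun: +$442.68 → -$649.08
  Jul: +$442.68 → -$206.40
  Aug: +$442.68 − $1,064.04 → -$827.76
  Sep: +$442.68 − $874.80 → -$1,259.88
  Oct: +$442.68 → -$817.20
  Nov: +$442.68 → -$374.52
  Dec: +$442.68 − $953.52 → -$885.36
  Jan: +$442.68 → -$442.68
  Feb: +$442.68 → $0.00
Lowest trial balance = -$1,977.12 (Mar)
Initial deposit = cushion − low point = $442.68 − (-$1,977.12) = $2,419.80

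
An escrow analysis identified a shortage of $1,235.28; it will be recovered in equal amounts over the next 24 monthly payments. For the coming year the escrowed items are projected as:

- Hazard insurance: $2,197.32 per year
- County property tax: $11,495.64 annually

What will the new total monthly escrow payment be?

Hazard insurance — $2,197.32 per year
County property tax — $11,495.64 per year
Combined annual = $2,197.32 + $11,495.64 = $13,692.96
Monthly escrow = $13,692.96 ÷ 12 = $1,141.08
Shortage per month = $1,235.28 / 24 = $51.47
New monthly escrow = $1,141.08 + $51.47 = $1,192.55

$1,192.55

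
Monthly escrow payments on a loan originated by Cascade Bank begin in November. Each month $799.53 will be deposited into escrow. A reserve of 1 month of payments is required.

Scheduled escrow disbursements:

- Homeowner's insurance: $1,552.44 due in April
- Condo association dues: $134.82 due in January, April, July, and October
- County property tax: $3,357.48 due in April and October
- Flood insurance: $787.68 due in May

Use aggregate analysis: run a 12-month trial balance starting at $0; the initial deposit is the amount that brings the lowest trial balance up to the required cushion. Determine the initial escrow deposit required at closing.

$1,181.91

Cushion = 1 × $799.53 = $799.53
Trial balance (start $0, +$799.53 each month, − disbursements):
  Nov: +$799.53 → $799.53
  Dec: +$799.53 → $1,599.06
  Jan: +$799.53 − $134.82 → $2,263.77
  Feb: +$799.53 → $3,063.30
  Mar: +$799.53 → $3,862.83
  Apr: +$799.53 − $5,044.74 → -$382.38
  May: +$799.53 − $787.68 → -$370.53
  Jun: +$799.53 → $429.00
  Jul: +$799.53 − $134.82 → $1,093.71
  Aug: +$799.53 → $1,893.24
  Sep: +$799.53 → $2,692.77
  Oct: +$799.53 − $3,492.30 → $0.00
Lowest trial balance = -$382.38 (Apr)
Initial deposit = cushion − low point = $799.53 − (-$382.38) = $1,181.91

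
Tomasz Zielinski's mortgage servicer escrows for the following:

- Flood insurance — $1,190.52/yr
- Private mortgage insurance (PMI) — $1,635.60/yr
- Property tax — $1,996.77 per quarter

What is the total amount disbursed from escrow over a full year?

$10,813.20

Flood insurance = $1,190.52 per year
Private mortgage insurance (PMI) = $1,635.60 per year
Property tax = $1,996.77 × 4 = $7,987.08 per year
Total annual escrow = $1,190.52 + $1,635.60 + $7,987.08 = $10,813.20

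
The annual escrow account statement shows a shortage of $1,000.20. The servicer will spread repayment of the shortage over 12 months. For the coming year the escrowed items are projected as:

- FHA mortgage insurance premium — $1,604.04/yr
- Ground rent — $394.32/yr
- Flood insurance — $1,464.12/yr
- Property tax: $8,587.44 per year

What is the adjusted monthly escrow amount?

FHA mortgage insurance premium: $1,604.04 per year
Ground rent: $394.32 per year
Flood insurance: $1,464.12 per year
Property tax: $8,587.44 per year
Combined annual = $1,604.04 + $394.32 + $1,464.12 + $8,587.44 = $12,049.92
Monthly escrow = $12,049.92 / 12 = $1,004.16
Shortage spread = $1,000.20 ÷ 12 = $83.35/mo
New monthly escrow = $1,004.16 + $83.35 = $1,087.51

$1,087.51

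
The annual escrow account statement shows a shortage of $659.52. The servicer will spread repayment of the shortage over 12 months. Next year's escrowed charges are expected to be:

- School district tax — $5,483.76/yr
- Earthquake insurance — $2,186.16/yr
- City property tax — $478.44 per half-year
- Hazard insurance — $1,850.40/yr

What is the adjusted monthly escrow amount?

School district tax — $5,483.76 per year
Earthquake insurance — $2,186.16 per year
City property tax — $478.44 × 2 = $956.88 per year
Hazard insurance — $1,850.40 per year
Total annual escrow = $10,477.20
Monthly = $10,477.20 ÷ 12 = $873.10
Shortage per month = $659.52 / 12 = $54.96
New monthly escrow = $873.10 + $54.96 = $928.06

$928.06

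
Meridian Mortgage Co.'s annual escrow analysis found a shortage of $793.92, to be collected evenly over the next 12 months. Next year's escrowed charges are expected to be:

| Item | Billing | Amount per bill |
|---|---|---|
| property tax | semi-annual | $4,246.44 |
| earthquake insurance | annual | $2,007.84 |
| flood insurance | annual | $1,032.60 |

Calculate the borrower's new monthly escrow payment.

Property tax: $4,246.44 × 2 = $8,492.88 annually
Earthquake insurance: $2,007.84 annually
Flood insurance: $1,032.60 annually
Yearly total = $8,492.88 + $2,007.84 + $1,032.60 = $11,533.32
Monthly = $11,533.32 ÷ 12 = $961.11
Shortage per month = $793.92 ÷ 12 = $66.16
Adjusted monthly = $961.11 + $66.16 = $1,027.27

$1,027.27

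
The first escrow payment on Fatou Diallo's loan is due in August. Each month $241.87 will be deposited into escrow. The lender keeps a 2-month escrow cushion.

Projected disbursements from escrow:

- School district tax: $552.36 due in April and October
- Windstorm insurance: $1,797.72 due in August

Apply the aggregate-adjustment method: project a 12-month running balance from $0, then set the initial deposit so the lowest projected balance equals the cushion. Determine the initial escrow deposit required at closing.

$2,108.21

Cushion = 2 × $241.87 = $483.74
Trial balance (start $0, +$241.87 each month, − disbursements):
  Aug: +$241.87 − $1,797.72 → -$1,555.85
  Sep: +$241.87 → -$1,313.98
  Oct: +$241.87 − $552.36 → -$1,624.47
  Nov: +$241.87 → -$1,382.60
  Dec: +$241.87 → -$1,140.73
  Jan: +$241.87 → -$898.86
  Feb: +$241.87 → -$656.99
  Mar: +$241.87 → -$415.12
  Apr: +$241.87 − $552.36 → -$725.61
  May: +$241.87 → -$483.74
  Jun: +$241.87 → -$241.87
  Jul: +$241.87 → $0.00
Lowest trial balance = -$1,624.47 (Oct)
Initial deposit = cushion − low point = $483.74 − (-$1,624.47) = $2,108.21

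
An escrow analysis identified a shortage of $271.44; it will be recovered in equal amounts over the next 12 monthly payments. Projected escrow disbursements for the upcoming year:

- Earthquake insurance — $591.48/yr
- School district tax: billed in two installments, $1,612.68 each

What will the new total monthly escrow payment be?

Earthquake insurance: $591.48/yr
School district tax: $1,612.68 × 2 = $3,225.36/yr
Annual escrow total = $591.48 + $3,225.36 = $3,816.84
Monthly = $3,816.84 / 12 = $318.07
Shortage spread = $271.44 ÷ 12 = $22.62/mo
Adjusted monthly = $318.07 + $22.62 = $340.69

$340.69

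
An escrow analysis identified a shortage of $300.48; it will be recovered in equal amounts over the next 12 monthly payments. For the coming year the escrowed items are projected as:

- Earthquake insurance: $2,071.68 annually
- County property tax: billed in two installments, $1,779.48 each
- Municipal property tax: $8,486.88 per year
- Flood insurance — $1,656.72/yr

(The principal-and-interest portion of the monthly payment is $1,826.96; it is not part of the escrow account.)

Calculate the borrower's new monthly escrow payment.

Earthquake insurance = $2,071.68
County property tax = $1,779.48 × 2 = $3,558.96
Municipal property tax = $8,486.88
Flood insurance = $1,656.72
Yearly total = $2,071.68 + $3,558.96 + $8,486.88 + $1,656.72 = $15,774.24
Monthly escrow = $15,774.24 ÷ 12 = $1,314.52
Monthly shortage recovery: $300.48 ÷ 12 = $25.04
Adjusted monthly = $1,314.52 + $25.04 = $1,339.56

$1,339.56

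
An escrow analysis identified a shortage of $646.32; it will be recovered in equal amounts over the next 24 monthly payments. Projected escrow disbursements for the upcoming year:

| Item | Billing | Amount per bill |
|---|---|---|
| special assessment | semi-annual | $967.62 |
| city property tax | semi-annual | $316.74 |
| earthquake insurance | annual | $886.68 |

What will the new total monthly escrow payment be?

Special assessment: $967.62 × 2 = $1,935.24 annually
City property tax: $316.74 × 2 = $633.48 annually
Earthquake insurance: $886.68 annually
Total annual escrow = $1,935.24 + $633.48 + $886.68 = $3,455.40
Monthly = $3,455.40 ÷ 12 = $287.95
Monthly shortage recovery: $646.32 / 24 = $26.93
New monthly escrow = $287.95 + $26.93 = $314.88

$314.88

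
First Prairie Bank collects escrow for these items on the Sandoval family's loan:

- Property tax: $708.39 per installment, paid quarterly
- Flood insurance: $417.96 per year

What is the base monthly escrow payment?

Property tax = $708.39 × 4 = $2,833.56 annually
Flood insurance = $417.96 annually
Annual escrow total = $2,833.56 + $417.96 = $3,251.52
Monthly escrow = $3,251.52 ÷ 12 = $270.96

$270.96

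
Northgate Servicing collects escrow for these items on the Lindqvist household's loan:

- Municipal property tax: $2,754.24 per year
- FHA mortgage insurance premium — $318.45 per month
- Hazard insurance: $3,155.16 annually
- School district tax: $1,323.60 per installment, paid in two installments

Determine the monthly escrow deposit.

$1,031.50

Municipal property tax — $2,754.24 annually
FHA mortgage insurance premium — $318.45 × 12 = $3,821.40 annually
Hazard insurance — $3,155.16 annually
School district tax — $1,323.60 × 2 = $2,647.20 annually
Yearly total = $12,378.00
Monthly escrow = $12,378.00 / 12 = $1,031.50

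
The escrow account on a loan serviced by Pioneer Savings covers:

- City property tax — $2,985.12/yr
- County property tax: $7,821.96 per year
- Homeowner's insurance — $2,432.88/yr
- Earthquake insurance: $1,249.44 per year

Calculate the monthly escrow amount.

City property tax = $2,985.12/yr
County property tax = $7,821.96/yr
Homeowner's insurance = $2,432.88/yr
Earthquake insurance = $1,249.44/yr
Total per year = $14,489.40
Monthly = $14,489.40 / 12 = $1,207.45

$1,207.45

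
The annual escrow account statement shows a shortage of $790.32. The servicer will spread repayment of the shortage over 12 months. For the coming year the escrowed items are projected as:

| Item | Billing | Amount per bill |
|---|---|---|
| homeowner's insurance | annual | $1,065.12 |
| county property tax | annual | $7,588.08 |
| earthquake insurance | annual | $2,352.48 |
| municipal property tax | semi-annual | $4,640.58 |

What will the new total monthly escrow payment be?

$1,756.43

Homeowner's insurance = $1,065.12/yr
County property tax = $7,588.08/yr
Earthquake insurance = $2,352.48/yr
Municipal property tax = $4,640.58 × 2 = $9,281.16/yr
Total annual escrow = $1,065.12 + $7,588.08 + $2,352.48 + $9,281.16 = $20,286.84
Base monthly escrow = $20,286.84 ÷ 12 = $1,690.57
Monthly shortage recovery: $790.32 ÷ 12 = $65.86
Adjusted monthly = $1,690.57 + $65.86 = $1,756.43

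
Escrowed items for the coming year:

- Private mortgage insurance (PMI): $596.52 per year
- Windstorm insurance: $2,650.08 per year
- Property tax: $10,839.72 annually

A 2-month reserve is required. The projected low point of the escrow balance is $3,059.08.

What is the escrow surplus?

Private mortgage insurance (PMI) = $596.52 annually
Windstorm insurance = $2,650.08 annually
Property tax = $10,839.72 annually
Yearly total = $596.52 + $2,650.08 + $10,839.72 = $14,086.32
Monthly = $14,086.32 ÷ 12 = $1,173.86
Required cushion = 2 × $1,173.86 = $2,347.72
Excess over cushion: $3,059.08 − $2,347.72 = $711.36

$711.36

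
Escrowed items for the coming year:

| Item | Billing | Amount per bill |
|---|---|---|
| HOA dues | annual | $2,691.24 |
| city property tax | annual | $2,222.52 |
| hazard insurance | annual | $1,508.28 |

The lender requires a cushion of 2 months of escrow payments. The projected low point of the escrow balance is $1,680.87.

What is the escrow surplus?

HOA dues — $2,691.24 annually
City property tax — $2,222.52 annually
Hazard insurance — $1,508.28 annually
Combined annual = $2,691.24 + $2,222.52 + $1,508.28 = $6,422.04
Monthly = $6,422.04 ÷ 12 = $535.17
Required cushion = 2 × $535.17 = $1,070.34
Excess over cushion: $1,680.87 − $1,070.34 = $610.53

$610.53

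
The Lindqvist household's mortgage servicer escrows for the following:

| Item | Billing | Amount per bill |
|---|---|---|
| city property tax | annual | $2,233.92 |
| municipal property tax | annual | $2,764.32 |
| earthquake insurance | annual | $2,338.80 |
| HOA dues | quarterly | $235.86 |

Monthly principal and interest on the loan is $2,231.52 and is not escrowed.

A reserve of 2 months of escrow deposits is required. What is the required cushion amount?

$1,380.08

City property tax: $2,233.92/yr
Municipal property tax: $2,764.32/yr
Earthquake insurance: $2,338.80/yr
HOA dues: $235.86 × 4 = $943.44/yr
Total per year = $2,233.92 + $2,764.32 + $2,338.80 + $943.44 = $8,280.48
Per month = $8,280.48 / 12 = $690.04
Required cushion = 2 × $690.04 = $1,380.08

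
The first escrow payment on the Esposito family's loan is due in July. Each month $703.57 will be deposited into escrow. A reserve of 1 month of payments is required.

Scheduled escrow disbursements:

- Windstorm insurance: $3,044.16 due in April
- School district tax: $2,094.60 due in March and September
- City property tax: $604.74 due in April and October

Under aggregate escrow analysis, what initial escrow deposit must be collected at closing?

Cushion = 1 × $703.57 = $703.57
Trial balance (start $0, +$703.57 each month, − disbursements):
  Jul: +$703.57 → $703.57
  Aug: +$703.57 → $1,407.14
  Sep: +$703.57 − $2,094.60 → $16.11
  Oct: +$703.57 − $604.74 → $114.94
  Nov: +$703.57 → $818.51
  Dec: +$703.57 → $1,522.08
  Jan: +$703.57 → $2,225.65
  Feb: +$703.57 → $2,929.22
  Mar: +$703.57 − $2,094.60 → $1,538.19
  Apr: +$703.57 − $3,648.90 → -$1,407.14
  May: +$703.57 → -$703.57
  Jun: +$703.57 → $0.00
Lowest trial balance = -$1,407.14 (Apr)
Initial deposit = cushion − low point = $703.57 − (-$1,407.14) = $2,110.71

$2,110.71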